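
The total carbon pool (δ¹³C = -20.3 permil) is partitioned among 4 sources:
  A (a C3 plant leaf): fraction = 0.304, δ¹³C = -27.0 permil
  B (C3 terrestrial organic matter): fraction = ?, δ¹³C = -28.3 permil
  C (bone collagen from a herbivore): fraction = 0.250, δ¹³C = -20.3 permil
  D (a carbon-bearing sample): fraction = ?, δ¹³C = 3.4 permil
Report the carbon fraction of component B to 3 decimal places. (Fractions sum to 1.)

0.269

Let f_B and f_D be the unknown fractions; fractions sum to 1 so f_B + f_D = 0.446.
Mass balance: Σ fᵢ·δᵢ = δ_bulk ⇒ f_B·(-28.3) + f_D·(3.4) = -20.3 − (-13.283) = -7.017
Substitute f_D = 0.446 − f_B:
f_B·(-28.3 − 3.4) = -7.017 − 0.446×(3.4) = -8.533
f_B = -8.533 / -31.7 = 0.2692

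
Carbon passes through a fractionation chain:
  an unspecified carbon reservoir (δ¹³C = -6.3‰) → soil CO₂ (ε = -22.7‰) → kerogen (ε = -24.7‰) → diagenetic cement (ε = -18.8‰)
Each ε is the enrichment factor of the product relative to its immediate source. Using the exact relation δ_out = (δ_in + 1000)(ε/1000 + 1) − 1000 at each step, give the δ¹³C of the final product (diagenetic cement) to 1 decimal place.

step 1: δ = (-6.30 + 1000)·(-22.7/1000 + 1) − 1000 = -28.86‰
step 2: δ = (-28.86 + 1000)·(-24.7/1000 + 1) − 1000 = -52.84‰
step 3: δ = (-52.84 + 1000)·(-18.8/1000 + 1) − 1000 = -70.65‰

-70.7‰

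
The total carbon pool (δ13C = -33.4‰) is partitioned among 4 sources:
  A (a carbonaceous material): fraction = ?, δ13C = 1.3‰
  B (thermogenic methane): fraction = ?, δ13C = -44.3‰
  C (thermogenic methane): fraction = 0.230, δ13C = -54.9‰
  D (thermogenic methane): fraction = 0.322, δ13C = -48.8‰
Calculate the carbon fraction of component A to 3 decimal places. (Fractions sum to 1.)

0.324

Let f_A and f_B be the unknown fractions; fractions sum to 1 so f_A + f_B = 0.448.
Mass balance: Σ fᵢ·δᵢ = δ_bulk ⇒ f_A·(1.3) + f_B·(-44.3) = -33.4 − (-28.341) = -5.059
Substitute f_B = 0.448 − f_A:
f_A·(1.3 − -44.3) = -5.059 − 0.448×(-44.3) = 14.787
f_A = 14.787 / 45.6 = 0.3243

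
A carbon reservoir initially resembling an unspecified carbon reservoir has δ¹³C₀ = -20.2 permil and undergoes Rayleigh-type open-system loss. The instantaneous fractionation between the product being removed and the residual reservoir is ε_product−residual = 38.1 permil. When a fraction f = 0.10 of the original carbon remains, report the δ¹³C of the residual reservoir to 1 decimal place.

Rayleigh residual: δ_res = (δ₀ + 1000)·f^(α−1) − 1000
α = ε/1000 + 1 = 1.03810, so α − 1 = 0.03810
f^(α−1) = 0.10^(0.03810) = 0.916010
δ_res = (-20.2 + 1000) × 0.916010 − 1000 = 897.506 − 1000 = -102.49 permil

-102.5 permil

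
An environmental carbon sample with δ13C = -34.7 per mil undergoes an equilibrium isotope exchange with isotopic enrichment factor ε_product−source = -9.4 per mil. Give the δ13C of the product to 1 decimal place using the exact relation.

-43.8 per mil

Exactly, δ_product = (δ_source + 1000)·(ε/1000 + 1) − 1000.
δ_product = (-34.7 + 1000) × (-9.4/1000 + 1) − 1000
δ_product = -43.77 per mil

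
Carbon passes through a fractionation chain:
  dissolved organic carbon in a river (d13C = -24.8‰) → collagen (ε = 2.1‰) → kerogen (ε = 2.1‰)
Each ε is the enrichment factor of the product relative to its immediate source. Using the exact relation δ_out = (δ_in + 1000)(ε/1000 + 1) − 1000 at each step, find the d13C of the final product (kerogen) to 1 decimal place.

step 1: δ = (-24.80 + 1000)·(2.1/1000 + 1) − 1000 = -22.75‰
step 2: δ = (-22.75 + 1000)·(2.1/1000 + 1) − 1000 = -20.70‰

-20.7‰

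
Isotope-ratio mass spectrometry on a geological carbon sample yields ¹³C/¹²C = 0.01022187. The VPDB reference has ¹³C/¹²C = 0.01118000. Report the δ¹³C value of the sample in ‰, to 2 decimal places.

δ¹³C = (R_sample / R_standard − 1) × 1000
R_sample / R_standard = 0.01022187 / 0.01118000 = 0.914300
δ¹³C = (0.914300 − 1) × 1000 = -85.700‰

-85.70‰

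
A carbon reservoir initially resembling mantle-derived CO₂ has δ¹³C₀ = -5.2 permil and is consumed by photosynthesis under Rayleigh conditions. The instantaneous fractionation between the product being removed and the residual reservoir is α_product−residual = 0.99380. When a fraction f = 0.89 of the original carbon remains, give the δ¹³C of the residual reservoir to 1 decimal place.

Rayleigh residual: δ_res = (δ₀ + 1000)·f^(α−1) − 1000
α − 1 = -0.00620
f^(α−1) = 0.89^(-0.00620) = 1.000723
δ_res = (-5.2 + 1000) × 1.000723 − 1000 = 995.519 − 1000 = -4.48 permil

-4.5 permil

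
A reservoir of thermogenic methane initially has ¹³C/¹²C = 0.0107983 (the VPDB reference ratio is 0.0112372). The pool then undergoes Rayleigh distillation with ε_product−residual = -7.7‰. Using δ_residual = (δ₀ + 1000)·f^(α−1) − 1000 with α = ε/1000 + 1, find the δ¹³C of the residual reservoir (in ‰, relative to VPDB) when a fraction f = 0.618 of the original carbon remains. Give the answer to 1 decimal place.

-35.5‰

δ₀ = (0.0107983/0.0112372 − 1)×1000 = (0.960942 − 1)×1000 = -39.058‰
α − 1 = ε/1000 = -0.0077
f^(α−1) = 0.618^(-0.0077) = 1.003713
δ_res = (-39.058 + 1000) × 1.003713 − 1000 = 964.510 − 1000 = -35.49‰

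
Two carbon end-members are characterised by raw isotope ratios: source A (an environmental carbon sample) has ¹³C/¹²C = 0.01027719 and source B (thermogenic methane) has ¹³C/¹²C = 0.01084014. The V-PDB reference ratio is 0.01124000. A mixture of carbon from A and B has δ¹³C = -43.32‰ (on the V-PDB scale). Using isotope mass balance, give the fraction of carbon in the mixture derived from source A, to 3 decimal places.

δ_A = (0.01027719/0.01124000 − 1)×1000 = (0.914341 − 1)×1000 = -85.659‰
δ_B = (0.01084014/0.01124000 − 1)×1000 = (0.964425 − 1)×1000 = -35.575‰
f_A = (δ_mix − δ_B)/(δ_A − δ_B) = (-43.32 − (-35.575))/(-85.659 − (-35.575))
f_A = -7.745 / -50.085 = 0.1546

0.155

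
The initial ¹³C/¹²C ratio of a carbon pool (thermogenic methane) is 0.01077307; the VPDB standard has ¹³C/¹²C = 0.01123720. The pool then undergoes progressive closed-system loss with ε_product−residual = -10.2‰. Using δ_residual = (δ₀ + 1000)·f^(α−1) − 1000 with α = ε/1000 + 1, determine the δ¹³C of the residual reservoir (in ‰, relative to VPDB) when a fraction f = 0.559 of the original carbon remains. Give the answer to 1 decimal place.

-35.6‰

δ₀ = (0.01077307/0.01123720 − 1)×1000 = (0.958697 − 1)×1000 = -41.303‰
α − 1 = ε/1000 = -0.0102
f^(α−1) = 0.559^(-0.0102) = 1.005950
δ_res = (-41.303 + 1000) × 1.005950 − 1000 = 964.401 − 1000 = -35.60‰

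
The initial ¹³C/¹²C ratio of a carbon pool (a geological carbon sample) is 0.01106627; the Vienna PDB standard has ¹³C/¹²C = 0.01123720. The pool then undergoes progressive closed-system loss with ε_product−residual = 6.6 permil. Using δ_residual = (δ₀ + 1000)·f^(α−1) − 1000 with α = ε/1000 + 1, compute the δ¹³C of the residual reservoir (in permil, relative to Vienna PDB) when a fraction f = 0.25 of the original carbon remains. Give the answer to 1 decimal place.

δ₀ = (0.01106627/0.01123720 − 1)×1000 = (0.984789 − 1)×1000 = -15.211 permil
α − 1 = ε/1000 = 0.0066
f^(α−1) = 0.25^(0.0066) = 0.990892
δ_res = (-15.211 + 1000) × 0.990892 − 1000 = 975.820 − 1000 = -24.18 permil

-24.2 permil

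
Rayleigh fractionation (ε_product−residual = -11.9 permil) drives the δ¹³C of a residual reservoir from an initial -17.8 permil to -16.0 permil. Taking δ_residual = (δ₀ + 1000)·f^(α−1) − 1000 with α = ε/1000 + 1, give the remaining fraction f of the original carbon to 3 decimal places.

0.857

α − 1 = ε/1000 = -0.0119
(δ_res + 1000)/(δ₀ + 1000) = (-16.0 + 1000)/(-17.8 + 1000) = 984.0/982.2 = 1.001833
f = 1.001833^(1/-0.0119) = exp(ln(1.001833)/-0.0119) = exp(0.00183/-0.0119)
f = exp(-0.1539) = 0.8574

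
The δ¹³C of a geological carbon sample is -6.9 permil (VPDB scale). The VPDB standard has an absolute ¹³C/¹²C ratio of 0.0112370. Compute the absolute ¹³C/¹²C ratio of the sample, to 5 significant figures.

0.011159

R_sample = R_standard × (δ¹³C/1000 + 1)
R_sample = 0.0112370 × (-6.9/1000 + 1) = 0.0112370 × 0.993100
R_sample = 0.0111595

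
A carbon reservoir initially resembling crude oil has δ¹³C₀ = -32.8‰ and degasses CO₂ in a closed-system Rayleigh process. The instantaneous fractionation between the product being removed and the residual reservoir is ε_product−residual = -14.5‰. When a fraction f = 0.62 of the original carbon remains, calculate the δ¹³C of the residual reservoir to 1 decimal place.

-26.1‰

Rayleigh residual: δ_res = (δ₀ + 1000)·f^(α−1) − 1000
α = ε/1000 + 1 = 0.98550, so α − 1 = -0.01450
f^(α−1) = 0.62^(-0.01450) = 1.006956
δ_res = (-32.8 + 1000) × 1.006956 − 1000 = 973.927 − 1000 = -26.07‰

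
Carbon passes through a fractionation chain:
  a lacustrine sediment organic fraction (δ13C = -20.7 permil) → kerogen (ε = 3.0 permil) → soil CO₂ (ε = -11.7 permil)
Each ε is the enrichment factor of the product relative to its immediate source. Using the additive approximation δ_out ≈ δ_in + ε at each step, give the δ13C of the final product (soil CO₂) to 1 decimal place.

step 1: δ ≈ -20.7 + (3.0) = -17.7 permil
step 2: δ ≈ -17.7 + (-11.7) = -29.4 permil

-29.4 permil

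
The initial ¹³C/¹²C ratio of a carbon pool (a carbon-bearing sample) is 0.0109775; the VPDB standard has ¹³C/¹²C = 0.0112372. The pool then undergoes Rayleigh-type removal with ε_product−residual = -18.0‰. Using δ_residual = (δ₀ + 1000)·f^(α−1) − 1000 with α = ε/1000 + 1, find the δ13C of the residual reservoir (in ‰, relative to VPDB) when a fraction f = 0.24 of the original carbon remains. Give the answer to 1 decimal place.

2.3‰

δ₀ = (0.0109775/0.0112372 − 1)×1000 = (0.976889 − 1)×1000 = -23.111‰
α − 1 = ε/1000 = -0.0180
f^(α−1) = 0.24^(-0.0180) = 1.026021
δ_res = (-23.111 + 1000) × 1.026021 − 1000 = 1002.309 − 1000 = 2.31‰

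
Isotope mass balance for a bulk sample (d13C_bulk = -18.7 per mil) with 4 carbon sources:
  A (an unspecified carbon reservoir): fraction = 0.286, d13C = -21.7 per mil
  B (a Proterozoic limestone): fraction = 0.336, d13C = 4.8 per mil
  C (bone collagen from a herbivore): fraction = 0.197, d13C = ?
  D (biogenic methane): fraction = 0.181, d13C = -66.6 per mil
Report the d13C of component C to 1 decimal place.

Isotope mass balance: δ_bulk = Σ fᵢ·δᵢ.
-18.7 = 0.286×(-21.7) + 0.336×(4.8) + 0.197×δ_C + 0.181×(-66.6)
0.197·δ_C = -18.7 − (-16.648) = -2.052
δ_C = -2.052 / 0.197 = -10.42 per mil

-10.4 per mil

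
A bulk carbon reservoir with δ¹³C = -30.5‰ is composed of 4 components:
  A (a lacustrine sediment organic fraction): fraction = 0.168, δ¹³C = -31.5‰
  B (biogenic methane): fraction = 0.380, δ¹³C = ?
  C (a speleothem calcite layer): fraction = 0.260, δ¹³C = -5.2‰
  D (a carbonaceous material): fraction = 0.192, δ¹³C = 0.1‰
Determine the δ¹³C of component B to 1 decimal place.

-62.8‰

Isotope mass balance: δ_bulk = Σ fᵢ·δᵢ.
-30.5 = 0.168×(-31.5) + 0.380×δ_B + 0.260×(-5.2) + 0.192×(0.1)
0.380·δ_B = -30.5 − (-6.625) = -23.875
δ_B = -23.875 / 0.380 = -62.83‰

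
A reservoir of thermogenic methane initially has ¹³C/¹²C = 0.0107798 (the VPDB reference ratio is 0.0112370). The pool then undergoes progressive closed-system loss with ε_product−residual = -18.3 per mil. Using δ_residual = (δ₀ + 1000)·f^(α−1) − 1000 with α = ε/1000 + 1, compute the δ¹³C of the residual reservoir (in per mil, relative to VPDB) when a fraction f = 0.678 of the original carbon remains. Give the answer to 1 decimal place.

δ₀ = (0.0107798/0.0112370 − 1)×1000 = (0.959313 − 1)×1000 = -40.687 per mil
α − 1 = ε/1000 = -0.0183
f^(α−1) = 0.678^(-0.0183) = 1.007137
δ_res = (-40.687 + 1000) × 1.007137 − 1000 = 966.159 − 1000 = -33.84 per mil

-33.8 per mil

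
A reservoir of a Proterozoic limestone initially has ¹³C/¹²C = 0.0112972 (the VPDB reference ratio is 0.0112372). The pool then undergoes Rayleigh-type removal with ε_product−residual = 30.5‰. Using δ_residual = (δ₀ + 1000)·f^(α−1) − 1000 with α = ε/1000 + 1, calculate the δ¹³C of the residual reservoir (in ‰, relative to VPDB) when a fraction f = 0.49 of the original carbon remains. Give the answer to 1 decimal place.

-16.3‰

δ₀ = (0.0112972/0.0112372 − 1)×1000 = (1.005339 − 1)×1000 = 5.339‰
α − 1 = ε/1000 = 0.0305
f^(α−1) = 0.49^(0.0305) = 0.978478
δ_res = (5.339 + 1000) × 0.978478 − 1000 = 983.702 − 1000 = -16.30‰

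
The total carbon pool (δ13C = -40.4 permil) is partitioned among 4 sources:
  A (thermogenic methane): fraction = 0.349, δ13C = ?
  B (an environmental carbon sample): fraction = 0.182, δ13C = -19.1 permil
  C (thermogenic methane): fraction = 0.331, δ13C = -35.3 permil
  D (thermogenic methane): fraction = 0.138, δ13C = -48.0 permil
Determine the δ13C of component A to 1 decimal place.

-53.3 permil

Isotope mass balance: δ_bulk = Σ fᵢ·δᵢ.
-40.4 = 0.349×δ_A + 0.182×(-19.1) + 0.331×(-35.3) + 0.138×(-48.0)
0.349·δ_A = -40.4 − (-21.785) = -18.615
δ_A = -18.615 / 0.349 = -53.34 permil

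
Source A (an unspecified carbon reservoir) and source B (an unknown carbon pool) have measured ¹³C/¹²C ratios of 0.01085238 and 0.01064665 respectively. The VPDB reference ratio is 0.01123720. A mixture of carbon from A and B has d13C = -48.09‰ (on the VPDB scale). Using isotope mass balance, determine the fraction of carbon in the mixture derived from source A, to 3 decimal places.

δ_A = (0.01085238/0.01123720 − 1)×1000 = (0.965755 − 1)×1000 = -34.245‰
δ_B = (0.01064665/0.01123720 − 1)×1000 = (0.947447 − 1)×1000 = -52.553‰
f_A = (δ_mix − δ_B)/(δ_A − δ_B) = (-48.09 − (-52.553))/(-34.245 − (-52.553))
f_A = 4.463 / 18.308 = 0.2438

0.244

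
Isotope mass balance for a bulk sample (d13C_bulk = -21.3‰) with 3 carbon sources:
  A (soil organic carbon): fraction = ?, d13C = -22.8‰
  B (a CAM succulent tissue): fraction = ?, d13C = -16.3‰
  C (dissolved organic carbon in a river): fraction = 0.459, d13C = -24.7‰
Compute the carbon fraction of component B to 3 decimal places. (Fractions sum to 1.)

Let f_B and f_A be the unknown fractions; fractions sum to 1 so f_B + f_A = 0.541.
Mass balance: Σ fᵢ·δᵢ = δ_bulk ⇒ f_B·(-16.3) + f_A·(-22.8) = -21.3 − (-11.337) = -9.963
Substitute f_A = 0.541 − f_B:
f_B·(-16.3 − -22.8) = -9.963 − 0.541×(-22.8) = 2.372
f_B = 2.372 / 6.5 = 0.3649

0.365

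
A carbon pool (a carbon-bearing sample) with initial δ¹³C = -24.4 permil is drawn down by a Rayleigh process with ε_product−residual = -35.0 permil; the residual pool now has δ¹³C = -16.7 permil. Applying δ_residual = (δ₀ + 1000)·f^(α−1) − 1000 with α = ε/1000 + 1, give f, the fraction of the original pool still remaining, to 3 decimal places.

0.799

α − 1 = ε/1000 = -0.0350
(δ_res + 1000)/(δ₀ + 1000) = (-16.7 + 1000)/(-24.4 + 1000) = 983.3/975.6 = 1.007893
f = 1.007893^(1/-0.0350) = exp(ln(1.007893)/-0.0350) = exp(0.00786/-0.0350)
f = exp(-0.2246) = 0.7988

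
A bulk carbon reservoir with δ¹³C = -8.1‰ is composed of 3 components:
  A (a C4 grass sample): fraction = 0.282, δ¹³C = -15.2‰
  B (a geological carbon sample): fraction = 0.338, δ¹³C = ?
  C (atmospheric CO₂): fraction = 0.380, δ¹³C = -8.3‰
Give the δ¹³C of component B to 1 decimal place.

Isotope mass balance: δ_bulk = Σ fᵢ·δᵢ.
-8.1 = 0.282×(-15.2) + 0.338×δ_B + 0.380×(-8.3)
0.338·δ_B = -8.1 − (-7.440) = -0.660
δ_B = -0.660 / 0.338 = -1.95‰

-2.0‰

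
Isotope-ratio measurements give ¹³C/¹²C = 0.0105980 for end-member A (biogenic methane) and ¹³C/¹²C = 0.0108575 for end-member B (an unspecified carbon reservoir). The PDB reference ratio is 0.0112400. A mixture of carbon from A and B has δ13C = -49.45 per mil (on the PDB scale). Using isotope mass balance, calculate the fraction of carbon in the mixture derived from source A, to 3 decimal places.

0.668

δ_A = (0.0105980/0.0112400 − 1)×1000 = (0.942883 − 1)×1000 = -57.117 per mil
δ_B = (0.0108575/0.0112400 − 1)×1000 = (0.965970 − 1)×1000 = -34.030 per mil
f_A = (δ_mix − δ_B)/(δ_A − δ_B) = (-49.45 − (-34.030))/(-57.117 − (-34.030))
f_A = -15.420 / -23.087 = 0.6679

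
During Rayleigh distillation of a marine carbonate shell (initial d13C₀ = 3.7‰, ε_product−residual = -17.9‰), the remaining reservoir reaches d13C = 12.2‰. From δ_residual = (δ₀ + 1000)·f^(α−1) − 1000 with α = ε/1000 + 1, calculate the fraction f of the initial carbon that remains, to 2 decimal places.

α − 1 = ε/1000 = -0.0179
(δ_res + 1000)/(δ₀ + 1000) = (12.2 + 1000)/(3.7 + 1000) = 1012.2/1003.7 = 1.008469
f = 1.008469^(1/-0.0179) = exp(ln(1.008469)/-0.0179) = exp(0.00843/-0.0179)
f = exp(-0.4711) = 0.6243

0.62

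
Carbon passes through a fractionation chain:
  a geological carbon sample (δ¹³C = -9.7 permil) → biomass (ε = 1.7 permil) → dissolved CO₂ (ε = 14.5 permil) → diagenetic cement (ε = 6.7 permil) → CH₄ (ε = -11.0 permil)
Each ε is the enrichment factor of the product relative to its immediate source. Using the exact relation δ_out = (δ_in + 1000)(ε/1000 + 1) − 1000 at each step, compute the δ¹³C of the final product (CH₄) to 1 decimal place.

step 1: δ = (-9.70 + 1000)·(1.7/1000 + 1) − 1000 = -8.02 permil
step 2: δ = (-8.02 + 1000)·(14.5/1000 + 1) − 1000 = 6.37 permil
step 3: δ = (6.37 + 1000)·(6.7/1000 + 1) − 1000 = 13.11 permil
step 4: δ = (13.11 + 1000)·(-11.0/1000 + 1) − 1000 = 1.97 permil

2.0 permil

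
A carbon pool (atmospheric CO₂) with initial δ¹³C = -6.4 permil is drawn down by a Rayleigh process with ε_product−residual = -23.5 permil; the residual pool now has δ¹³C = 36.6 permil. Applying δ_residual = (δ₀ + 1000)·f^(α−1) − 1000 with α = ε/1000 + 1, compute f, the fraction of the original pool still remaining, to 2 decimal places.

0.16

α − 1 = ε/1000 = -0.0235
(δ_res + 1000)/(δ₀ + 1000) = (36.6 + 1000)/(-6.4 + 1000) = 1036.6/993.6 = 1.043277
f = 1.043277^(1/-0.0235) = exp(ln(1.043277)/-0.0235) = exp(0.04237/-0.0235)
f = exp(-1.8028) = 0.1648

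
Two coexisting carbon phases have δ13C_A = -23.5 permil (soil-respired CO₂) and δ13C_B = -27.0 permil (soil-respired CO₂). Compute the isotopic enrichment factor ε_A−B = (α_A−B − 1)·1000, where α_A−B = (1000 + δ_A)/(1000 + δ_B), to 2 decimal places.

3.60 permil

α_A−B = (1000 + -23.5) / (1000 + -27.0) = 976.5 / 973.0 = 1.003597
ε_A−B = (1.003597 − 1) × 1000 = 3.597 permil
(The approximation ε ≈ δ_A − δ_B would give 3.5 permil.)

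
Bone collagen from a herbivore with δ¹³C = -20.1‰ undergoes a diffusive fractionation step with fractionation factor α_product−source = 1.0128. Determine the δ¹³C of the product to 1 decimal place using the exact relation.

δ_product = (δ_source + 1000)·α − 1000
δ_product = (-20.1 + 1000) × 1.0128 − 1000
δ_product = 992.443 − 1000 = -7.56‰

-7.6‰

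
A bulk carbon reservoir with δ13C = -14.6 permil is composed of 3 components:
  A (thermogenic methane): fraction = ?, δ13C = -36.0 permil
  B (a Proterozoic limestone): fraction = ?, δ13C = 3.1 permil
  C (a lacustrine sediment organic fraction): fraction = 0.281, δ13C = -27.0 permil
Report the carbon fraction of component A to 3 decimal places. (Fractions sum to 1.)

0.236

Let f_A and f_B be the unknown fractions; fractions sum to 1 so f_A + f_B = 0.719.
Mass balance: Σ fᵢ·δᵢ = δ_bulk ⇒ f_A·(-36.0) + f_B·(3.1) = -14.6 − (-7.587) = -7.013
Substitute f_B = 0.719 − f_A:
f_A·(-36.0 − 3.1) = -7.013 − 0.719×(3.1) = -9.242
f_A = -9.242 / -39.1 = 0.2364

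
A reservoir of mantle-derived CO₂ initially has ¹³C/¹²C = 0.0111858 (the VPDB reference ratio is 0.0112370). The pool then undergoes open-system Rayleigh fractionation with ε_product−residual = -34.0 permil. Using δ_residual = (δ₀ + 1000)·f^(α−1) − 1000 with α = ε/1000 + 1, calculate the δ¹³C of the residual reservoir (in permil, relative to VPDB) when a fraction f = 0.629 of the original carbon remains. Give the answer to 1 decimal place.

δ₀ = (0.0111858/0.0112370 − 1)×1000 = (0.995444 − 1)×1000 = -4.556 permil
α − 1 = ε/1000 = -0.0340
f^(α−1) = 0.629^(-0.0340) = 1.015888
δ_res = (-4.556 + 1000) × 1.015888 − 1000 = 1011.259 − 1000 = 11.26 permil

11.3 permil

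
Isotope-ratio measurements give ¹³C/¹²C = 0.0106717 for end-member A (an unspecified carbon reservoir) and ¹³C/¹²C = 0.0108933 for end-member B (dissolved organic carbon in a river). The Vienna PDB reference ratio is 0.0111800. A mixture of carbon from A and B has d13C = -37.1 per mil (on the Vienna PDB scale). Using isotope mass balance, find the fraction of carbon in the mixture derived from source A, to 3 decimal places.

0.578

δ_A = (0.0106717/0.0111800 − 1)×1000 = (0.954535 − 1)×1000 = -45.465 per mil
δ_B = (0.0108933/0.0111800 − 1)×1000 = (0.974356 − 1)×1000 = -25.644 per mil
f_A = (δ_mix − δ_B)/(δ_A − δ_B) = (-37.1 − (-25.644))/(-45.465 − (-25.644))
f_A = -11.456 / -19.821 = 0.5780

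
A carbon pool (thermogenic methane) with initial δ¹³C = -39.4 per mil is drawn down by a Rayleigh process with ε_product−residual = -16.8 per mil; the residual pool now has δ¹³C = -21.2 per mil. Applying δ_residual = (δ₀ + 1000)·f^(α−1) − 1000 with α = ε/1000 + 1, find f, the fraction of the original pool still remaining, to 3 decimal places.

0.327

α − 1 = ε/1000 = -0.0168
(δ_res + 1000)/(δ₀ + 1000) = (-21.2 + 1000)/(-39.4 + 1000) = 978.8/960.6 = 1.018946
f = 1.018946^(1/-0.0168) = exp(ln(1.018946)/-0.0168) = exp(0.01877/-0.0168)
f = exp(-1.1172) = 0.3272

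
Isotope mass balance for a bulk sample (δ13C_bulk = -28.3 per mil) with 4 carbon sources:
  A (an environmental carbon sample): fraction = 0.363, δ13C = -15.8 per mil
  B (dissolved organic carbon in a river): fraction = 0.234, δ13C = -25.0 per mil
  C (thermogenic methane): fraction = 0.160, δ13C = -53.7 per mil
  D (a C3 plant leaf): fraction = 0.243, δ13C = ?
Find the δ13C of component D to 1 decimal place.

-33.4 per mil

Isotope mass balance: δ_bulk = Σ fᵢ·δᵢ.
-28.3 = 0.363×(-15.8) + 0.234×(-25.0) + 0.160×(-53.7) + 0.243×δ_D
0.243·δ_D = -28.3 − (-20.177) = -8.123
δ_D = -8.123 / 0.243 = -33.43 per mil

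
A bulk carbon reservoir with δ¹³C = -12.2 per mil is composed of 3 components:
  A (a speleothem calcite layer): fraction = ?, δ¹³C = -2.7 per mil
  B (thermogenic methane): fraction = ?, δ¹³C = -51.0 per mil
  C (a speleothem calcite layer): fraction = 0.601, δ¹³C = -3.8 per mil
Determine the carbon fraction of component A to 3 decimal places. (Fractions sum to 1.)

Let f_A and f_B be the unknown fractions; fractions sum to 1 so f_A + f_B = 0.399.
Mass balance: Σ fᵢ·δᵢ = δ_bulk ⇒ f_A·(-2.7) + f_B·(-51.0) = -12.2 − (-2.284) = -9.916
Substitute f_B = 0.399 − f_A:
f_A·(-2.7 − -51.0) = -9.916 − 0.399×(-51.0) = 10.433
f_A = 10.433 / 48.3 = 0.2160

0.216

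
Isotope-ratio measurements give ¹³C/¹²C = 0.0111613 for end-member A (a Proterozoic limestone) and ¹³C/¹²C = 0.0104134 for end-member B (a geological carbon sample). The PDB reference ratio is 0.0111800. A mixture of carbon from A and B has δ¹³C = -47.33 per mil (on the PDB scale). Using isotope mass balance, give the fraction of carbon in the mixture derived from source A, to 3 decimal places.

δ_A = (0.0111613/0.0111800 − 1)×1000 = (0.998327 − 1)×1000 = -1.673 per mil
δ_B = (0.0104134/0.0111800 − 1)×1000 = (0.931431 − 1)×1000 = -68.569 per mil
f_A = (δ_mix − δ_B)/(δ_A − δ_B) = (-47.33 − (-68.569))/(-1.673 − (-68.569))
f_A = 21.239 / 66.896 = 0.3175

0.317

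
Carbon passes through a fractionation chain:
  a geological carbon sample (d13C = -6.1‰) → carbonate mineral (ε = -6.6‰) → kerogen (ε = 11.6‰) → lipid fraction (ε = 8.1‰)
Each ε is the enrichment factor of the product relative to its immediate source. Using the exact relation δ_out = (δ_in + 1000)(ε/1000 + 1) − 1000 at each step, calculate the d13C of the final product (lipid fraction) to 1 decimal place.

6.9‰

step 1: δ = (-6.10 + 1000)·(-6.6/1000 + 1) − 1000 = -12.66‰
step 2: δ = (-12.66 + 1000)·(11.6/1000 + 1) − 1000 = -1.21‰
step 3: δ = (-1.21 + 1000)·(8.1/1000 + 1) − 1000 = 6.88‰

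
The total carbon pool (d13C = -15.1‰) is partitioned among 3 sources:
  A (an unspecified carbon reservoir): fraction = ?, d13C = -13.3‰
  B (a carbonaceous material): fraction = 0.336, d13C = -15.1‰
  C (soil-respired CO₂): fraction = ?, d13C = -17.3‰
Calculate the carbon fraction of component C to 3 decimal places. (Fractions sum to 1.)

Let f_C and f_A be the unknown fractions; fractions sum to 1 so f_C + f_A = 0.664.
Mass balance: Σ fᵢ·δᵢ = δ_bulk ⇒ f_C·(-17.3) + f_A·(-13.3) = -15.1 − (-5.074) = -10.026
Substitute f_A = 0.664 − f_C:
f_C·(-17.3 − -13.3) = -10.026 − 0.664×(-13.3) = -1.195
f_C = -1.195 / -4.0 = 0.2988

0.299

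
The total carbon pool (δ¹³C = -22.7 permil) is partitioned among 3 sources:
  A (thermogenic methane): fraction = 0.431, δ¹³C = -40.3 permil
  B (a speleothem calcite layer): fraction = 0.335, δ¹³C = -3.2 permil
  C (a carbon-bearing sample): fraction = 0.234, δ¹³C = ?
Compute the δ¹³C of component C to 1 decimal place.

-18.2 permil

Isotope mass balance: δ_bulk = Σ fᵢ·δᵢ.
-22.7 = 0.431×(-40.3) + 0.335×(-3.2) + 0.234×δ_C
0.234·δ_C = -22.7 − (-18.441) = -4.259
δ_C = -4.259 / 0.234 = -18.20 permil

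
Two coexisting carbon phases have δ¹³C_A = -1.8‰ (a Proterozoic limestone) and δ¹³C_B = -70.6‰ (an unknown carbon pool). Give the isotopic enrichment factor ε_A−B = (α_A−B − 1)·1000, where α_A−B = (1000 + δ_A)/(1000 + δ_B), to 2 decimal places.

74.03‰

α_A−B = (1000 + -1.8) / (1000 + -70.6) = 998.2 / 929.4 = 1.074026
ε_A−B = (1.074026 − 1) × 1000 = 74.026‰
(The approximation ε ≈ δ_A − δ_B would give 68.8‰.)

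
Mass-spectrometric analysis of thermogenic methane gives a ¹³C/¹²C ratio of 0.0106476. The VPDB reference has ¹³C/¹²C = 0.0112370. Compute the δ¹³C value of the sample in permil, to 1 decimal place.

δ¹³C = (R_sample / R_standard − 1) × 1000
R_sample / R_standard = 0.0106476 / 0.0112370 = 0.947548
δ¹³C = (0.947548 − 1) × 1000 = -52.45 permil

-52.5 permil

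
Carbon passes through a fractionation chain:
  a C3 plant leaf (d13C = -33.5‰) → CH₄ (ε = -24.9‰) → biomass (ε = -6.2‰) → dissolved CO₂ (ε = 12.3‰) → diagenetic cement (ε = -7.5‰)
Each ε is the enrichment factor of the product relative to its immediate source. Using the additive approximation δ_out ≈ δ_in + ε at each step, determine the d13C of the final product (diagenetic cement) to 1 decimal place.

-59.8‰

step 1: δ ≈ -33.5 + (-24.9) = -58.4‰
step 2: δ ≈ -58.4 + (-6.2) = -64.6‰
step 3: δ ≈ -64.6 + (12.3) = -52.3‰
step 4: δ ≈ -52.3 + (-7.5) = -59.8‰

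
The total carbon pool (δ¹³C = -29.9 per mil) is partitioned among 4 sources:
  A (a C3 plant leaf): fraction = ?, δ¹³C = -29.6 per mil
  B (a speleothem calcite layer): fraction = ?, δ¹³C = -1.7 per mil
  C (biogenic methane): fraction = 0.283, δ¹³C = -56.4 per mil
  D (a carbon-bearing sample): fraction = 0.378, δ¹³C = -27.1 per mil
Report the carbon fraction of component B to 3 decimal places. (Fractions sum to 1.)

Let f_B and f_A be the unknown fractions; fractions sum to 1 so f_B + f_A = 0.339.
Mass balance: Σ fᵢ·δᵢ = δ_bulk ⇒ f_B·(-1.7) + f_A·(-29.6) = -29.9 − (-26.205) = -3.695
Substitute f_A = 0.339 − f_B:
f_B·(-1.7 − -29.6) = -3.695 − 0.339×(-29.6) = 6.339
f_B = 6.339 / 27.9 = 0.2272

0.227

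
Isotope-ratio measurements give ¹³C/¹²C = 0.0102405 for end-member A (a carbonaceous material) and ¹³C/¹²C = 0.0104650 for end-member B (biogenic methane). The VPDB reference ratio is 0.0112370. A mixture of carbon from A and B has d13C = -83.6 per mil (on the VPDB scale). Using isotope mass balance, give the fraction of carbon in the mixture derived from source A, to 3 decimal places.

δ_A = (0.0102405/0.0112370 − 1)×1000 = (0.911320 − 1)×1000 = -88.680 per mil
δ_B = (0.0104650/0.0112370 − 1)×1000 = (0.931298 − 1)×1000 = -68.702 per mil
f_A = (δ_mix − δ_B)/(δ_A − δ_B) = (-83.6 − (-68.702))/(-88.680 − (-68.702))
f_A = -14.898 / -19.979 = 0.7457

0.746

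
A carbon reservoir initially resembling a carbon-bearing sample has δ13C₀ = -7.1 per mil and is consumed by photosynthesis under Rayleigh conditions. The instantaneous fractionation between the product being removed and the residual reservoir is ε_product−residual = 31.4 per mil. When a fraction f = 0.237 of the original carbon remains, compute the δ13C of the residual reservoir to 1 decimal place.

-51.0 per mil

Rayleigh residual: δ_res = (δ₀ + 1000)·f^(α−1) − 1000
α = ε/1000 + 1 = 1.03140, so α − 1 = 0.03140
f^(α−1) = 0.237^(0.03140) = 0.955800
δ_res = (-7.1 + 1000) × 0.955800 − 1000 = 949.014 − 1000 = -50.99 per mil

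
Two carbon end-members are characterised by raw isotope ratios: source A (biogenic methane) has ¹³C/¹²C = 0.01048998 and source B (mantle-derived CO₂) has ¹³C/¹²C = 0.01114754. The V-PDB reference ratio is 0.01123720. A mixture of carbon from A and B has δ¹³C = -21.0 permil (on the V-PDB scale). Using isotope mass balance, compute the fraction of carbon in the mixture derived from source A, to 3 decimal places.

δ_A = (0.01048998/0.01123720 − 1)×1000 = (0.933505 − 1)×1000 = -66.495 permil
δ_B = (0.01114754/0.01123720 − 1)×1000 = (0.992021 − 1)×1000 = -7.979 permil
f_A = (δ_mix − δ_B)/(δ_A − δ_B) = (-21.0 − (-7.979))/(-66.495 − (-7.979))
f_A = -13.021 / -58.516 = 0.2225

0.223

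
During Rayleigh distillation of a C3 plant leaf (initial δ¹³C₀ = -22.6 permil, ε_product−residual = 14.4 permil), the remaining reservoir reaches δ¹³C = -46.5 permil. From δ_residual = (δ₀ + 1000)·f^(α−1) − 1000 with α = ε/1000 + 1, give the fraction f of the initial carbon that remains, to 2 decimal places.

0.18

α − 1 = ε/1000 = 0.0144
(δ_res + 1000)/(δ₀ + 1000) = (-46.5 + 1000)/(-22.6 + 1000) = 953.5/977.4 = 0.975547
f = 0.975547^(1/0.0144) = exp(ln(0.975547)/0.0144) = exp(-0.02476/0.0144)
f = exp(-1.7192) = 0.1792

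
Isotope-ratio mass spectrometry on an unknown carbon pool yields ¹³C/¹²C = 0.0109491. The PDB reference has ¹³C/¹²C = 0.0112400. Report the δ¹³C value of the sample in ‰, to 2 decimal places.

δ¹³C = (R_sample / R_standard − 1) × 1000
R_sample / R_standard = 0.0109491 / 0.0112400 = 0.974119
δ¹³C = (0.974119 − 1) × 1000 = -25.881‰

-25.88‰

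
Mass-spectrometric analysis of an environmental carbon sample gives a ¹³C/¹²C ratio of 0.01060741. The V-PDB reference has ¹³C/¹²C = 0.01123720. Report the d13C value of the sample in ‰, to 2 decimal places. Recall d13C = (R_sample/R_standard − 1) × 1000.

-56.05‰

d13C = (R_sample / R_standard − 1) × 1000
R_sample / R_standard = 0.01060741 / 0.01123720 = 0.943955
d13C = (0.943955 − 1) × 1000 = -56.045‰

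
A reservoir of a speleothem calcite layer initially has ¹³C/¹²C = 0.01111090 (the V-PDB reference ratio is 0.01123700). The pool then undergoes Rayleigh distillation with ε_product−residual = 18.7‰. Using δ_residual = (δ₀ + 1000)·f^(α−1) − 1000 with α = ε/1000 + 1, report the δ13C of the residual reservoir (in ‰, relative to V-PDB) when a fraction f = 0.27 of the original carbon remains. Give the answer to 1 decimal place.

δ₀ = (0.01111090/0.01123700 − 1)×1000 = (0.988778 − 1)×1000 = -11.222‰
α − 1 = ε/1000 = 0.0187
f^(α−1) = 0.27^(0.0187) = 0.975813
δ_res = (-11.222 + 1000) × 0.975813 − 1000 = 964.862 − 1000 = -35.14‰

-35.1‰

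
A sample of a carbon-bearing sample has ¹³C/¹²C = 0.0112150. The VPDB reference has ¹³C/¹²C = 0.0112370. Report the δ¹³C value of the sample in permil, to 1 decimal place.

-2.0 permil

δ¹³C = (R_sample / R_standard − 1) × 1000
R_sample / R_standard = 0.0112150 / 0.0112370 = 0.998042
δ¹³C = (0.998042 − 1) × 1000 = -1.96 permil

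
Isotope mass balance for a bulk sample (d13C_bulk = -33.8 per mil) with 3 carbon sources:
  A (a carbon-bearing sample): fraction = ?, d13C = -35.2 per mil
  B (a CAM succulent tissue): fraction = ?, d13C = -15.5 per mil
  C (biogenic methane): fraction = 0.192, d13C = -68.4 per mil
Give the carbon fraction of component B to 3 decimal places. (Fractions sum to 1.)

0.395

Let f_B and f_A be the unknown fractions; fractions sum to 1 so f_B + f_A = 0.808.
Mass balance: Σ fᵢ·δᵢ = δ_bulk ⇒ f_B·(-15.5) + f_A·(-35.2) = -33.8 − (-13.133) = -20.667
Substitute f_A = 0.808 − f_B:
f_B·(-15.5 − -35.2) = -20.667 − 0.808×(-35.2) = 7.774
f_B = 7.774 / 19.7 = 0.3946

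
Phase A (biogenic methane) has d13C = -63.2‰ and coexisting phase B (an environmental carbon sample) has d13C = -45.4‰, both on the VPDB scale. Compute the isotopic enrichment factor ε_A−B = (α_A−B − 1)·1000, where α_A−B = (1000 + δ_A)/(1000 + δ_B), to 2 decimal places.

α_A−B = (1000 + -63.2) / (1000 + -45.4) = 936.8 / 954.6 = 0.981353
ε_A−B = (0.981353 − 1) × 1000 = -18.647‰
(The approximation ε ≈ δ_A − δ_B would give -17.8‰.)

-18.65‰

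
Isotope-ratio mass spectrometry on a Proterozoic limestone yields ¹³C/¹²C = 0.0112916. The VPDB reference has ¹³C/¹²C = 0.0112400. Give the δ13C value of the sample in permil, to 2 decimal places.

4.59 permil

δ13C = (R_sample / R_standard − 1) × 1000
R_sample / R_standard = 0.0112916 / 0.0112400 = 1.004591
δ13C = (1.004591 − 1) × 1000 = 4.591 permil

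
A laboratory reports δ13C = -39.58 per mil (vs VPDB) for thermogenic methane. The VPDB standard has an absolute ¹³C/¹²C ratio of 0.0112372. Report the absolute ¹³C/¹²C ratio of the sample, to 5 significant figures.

R_sample = R_standard × (δ13C/1000 + 1)
R_sample = 0.0112372 × (-39.58/1000 + 1) = 0.0112372 × 0.960420
R_sample = 0.0107924

0.010792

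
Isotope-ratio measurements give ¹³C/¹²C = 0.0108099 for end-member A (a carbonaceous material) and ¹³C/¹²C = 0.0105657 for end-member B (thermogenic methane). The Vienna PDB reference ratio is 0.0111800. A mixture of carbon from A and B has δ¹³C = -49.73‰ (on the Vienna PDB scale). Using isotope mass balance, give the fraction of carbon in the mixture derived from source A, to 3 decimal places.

0.239

δ_A = (0.0108099/0.0111800 − 1)×1000 = (0.966896 − 1)×1000 = -33.104‰
δ_B = (0.0105657/0.0111800 − 1)×1000 = (0.945054 − 1)×1000 = -54.946‰
f_A = (δ_mix − δ_B)/(δ_A − δ_B) = (-49.73 − (-54.946))/(-33.104 − (-54.946))
f_A = 5.216 / 21.843 = 0.2388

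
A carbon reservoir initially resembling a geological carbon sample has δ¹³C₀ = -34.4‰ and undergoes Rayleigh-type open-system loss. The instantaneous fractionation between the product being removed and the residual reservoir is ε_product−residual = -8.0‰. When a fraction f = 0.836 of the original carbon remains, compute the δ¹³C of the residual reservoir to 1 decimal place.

Rayleigh residual: δ_res = (δ₀ + 1000)·f^(α−1) − 1000
α = ε/1000 + 1 = 0.99200, so α − 1 = -0.00800
f^(α−1) = 0.836^(-0.00800) = 1.001434
δ_res = (-34.4 + 1000) × 1.001434 − 1000 = 966.985 − 1000 = -33.02‰

-33.0‰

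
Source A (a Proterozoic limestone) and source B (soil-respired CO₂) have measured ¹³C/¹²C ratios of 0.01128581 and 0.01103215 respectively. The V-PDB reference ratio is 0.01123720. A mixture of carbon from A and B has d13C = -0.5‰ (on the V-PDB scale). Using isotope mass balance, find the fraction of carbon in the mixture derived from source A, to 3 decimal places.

δ_A = (0.01128581/0.01123720 − 1)×1000 = (1.004326 − 1)×1000 = 4.326‰
δ_B = (0.01103215/0.01123720 − 1)×1000 = (0.981753 − 1)×1000 = -18.247‰
f_A = (δ_mix − δ_B)/(δ_A − δ_B) = (-0.5 − (-18.247))/(4.326 − (-18.247))
f_A = 17.747 / 22.573 = 0.7862

0.786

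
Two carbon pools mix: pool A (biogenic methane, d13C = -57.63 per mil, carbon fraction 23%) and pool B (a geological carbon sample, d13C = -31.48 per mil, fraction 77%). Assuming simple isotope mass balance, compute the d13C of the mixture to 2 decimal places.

-37.49 per mil

δ_mix = f_A·δ_A + f_B·δ_B
δ_mix = 0.23 × (-57.63) + 0.77 × (-31.48)
δ_mix = -13.255 + -24.240 = -37.495 per mil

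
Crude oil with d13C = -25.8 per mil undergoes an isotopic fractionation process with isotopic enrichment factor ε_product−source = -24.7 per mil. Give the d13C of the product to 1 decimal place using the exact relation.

-49.9 per mil

Exactly, δ_product = (δ_source + 1000)·(ε/1000 + 1) − 1000.
δ_product = (-25.8 + 1000) × (-24.7/1000 + 1) − 1000
δ_product = -49.86 per mil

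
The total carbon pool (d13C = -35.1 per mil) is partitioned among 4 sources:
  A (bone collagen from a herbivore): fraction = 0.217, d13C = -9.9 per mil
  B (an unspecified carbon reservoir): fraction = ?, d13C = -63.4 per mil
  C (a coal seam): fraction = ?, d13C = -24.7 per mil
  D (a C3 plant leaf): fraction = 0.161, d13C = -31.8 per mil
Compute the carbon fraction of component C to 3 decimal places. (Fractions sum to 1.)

Let f_C and f_B be the unknown fractions; fractions sum to 1 so f_C + f_B = 0.622.
Mass balance: Σ fᵢ·δᵢ = δ_bulk ⇒ f_C·(-24.7) + f_B·(-63.4) = -35.1 − (-7.268) = -27.832
Substitute f_B = 0.622 − f_C:
f_C·(-24.7 − -63.4) = -27.832 − 0.622×(-63.4) = 11.603
f_C = 11.603 / 38.7 = 0.2998

0.300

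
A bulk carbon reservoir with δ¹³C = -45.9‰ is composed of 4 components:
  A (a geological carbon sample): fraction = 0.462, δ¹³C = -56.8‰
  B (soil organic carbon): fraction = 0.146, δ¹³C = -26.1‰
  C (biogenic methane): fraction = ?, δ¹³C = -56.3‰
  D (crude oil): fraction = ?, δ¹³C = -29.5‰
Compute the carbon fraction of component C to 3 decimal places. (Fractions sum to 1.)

Let f_C and f_D be the unknown fractions; fractions sum to 1 so f_C + f_D = 0.392.
Mass balance: Σ fᵢ·δᵢ = δ_bulk ⇒ f_C·(-56.3) + f_D·(-29.5) = -45.9 − (-30.052) = -15.848
Substitute f_D = 0.392 − f_C:
f_C·(-56.3 − -29.5) = -15.848 − 0.392×(-29.5) = -4.284
f_C = -4.284 / -26.8 = 0.1598

0.160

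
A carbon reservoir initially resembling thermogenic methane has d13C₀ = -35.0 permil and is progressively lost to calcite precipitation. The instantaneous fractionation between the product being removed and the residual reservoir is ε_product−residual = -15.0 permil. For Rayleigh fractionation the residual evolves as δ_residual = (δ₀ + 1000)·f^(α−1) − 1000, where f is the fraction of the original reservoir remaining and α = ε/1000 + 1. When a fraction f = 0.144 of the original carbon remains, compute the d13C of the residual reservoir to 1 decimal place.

-6.5 permil

Rayleigh residual: δ_res = (δ₀ + 1000)·f^(α−1) − 1000
α = ε/1000 + 1 = 0.98500, so α − 1 = -0.01500
f^(α−1) = 0.144^(-0.01500) = 1.029496
δ_res = (-35.0 + 1000) × 1.029496 − 1000 = 993.463 − 1000 = -6.54 permil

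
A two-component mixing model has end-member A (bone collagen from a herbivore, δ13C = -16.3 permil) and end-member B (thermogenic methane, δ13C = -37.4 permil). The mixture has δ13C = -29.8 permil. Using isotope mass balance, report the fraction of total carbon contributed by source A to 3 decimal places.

0.360

δ_mix = f_A·δ_A + (1 − f_A)·δ_B  ⇒  f_A = (δ_mix − δ_B)/(δ_A − δ_B)
f_A = (-29.8 − (-37.4)) / (-16.3 − (-37.4))
f_A = 7.6 / 21.1 = 0.3602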